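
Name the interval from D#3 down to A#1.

Descending from D#3 to A#1 is the same interval as ascending A#1 to D#3.
A to D spans four letter names (A-B-C-D), plus an octave: an eleventh.
Counting semitones, A#1→D#3 is 17, which is the perfect eleventh.
(Equivalently, a compound perfect fourth: a perfect fourth plus an octave.)

perfect eleventh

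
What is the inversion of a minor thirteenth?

First reduce the compound minor thirteenth to its simple form, a minor sixth.
The rule of nine gives the new number: 9 − 6 = 3, so a sixth becomes a third.
And minor becomes major under inversion, so we get a major third.

M3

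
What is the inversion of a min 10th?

First reduce the compound minor tenth to its simple form, a minor third.
The rule of nine gives the new number: 9 − 3 = 6, so a third becomes a sixth.
And minor becomes major under inversion, so we get a major sixth.

major sixth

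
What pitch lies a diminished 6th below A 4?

C double-sharp 4

The sixth takes the letter from A down to C.
Moving 7 semitones down from A4 (the size of a diminished sixth) reaches C##4.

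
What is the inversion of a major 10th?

m6

First reduce the compound major tenth to its simple form, a major third.
The rule of nine gives the new number: 9 − 3 = 6, so a third becomes a sixth.
The quality also flips — major becomes minor — giving a minor sixth.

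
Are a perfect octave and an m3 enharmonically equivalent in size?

A perfect octave is 12 semitones but a minor third is 3 semitones — different sizes.

No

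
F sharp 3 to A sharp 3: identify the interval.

M3

F to A spans three letter names (F-G-A): a third.
F#3 to A#3 is 4 semitones, matching the major third exactly, so the quality is major.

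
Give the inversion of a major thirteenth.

First reduce the compound major thirteenth to its simple form, a major sixth.
Inverted interval numbers add to nine, so a sixth pairs with a third (6 + 3 = 9).
Quality inverts too: major becomes minor. That makes the inversion a minor third.

minor third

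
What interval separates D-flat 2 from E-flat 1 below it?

minor 7th

Descending from Db2 to Eb1 is the same interval as ascending Eb1 to Db2.
E to D spans seven letter names (E-F-G-A-B-C-D) — that makes it a seventh of some quality.
Eb1 to Db2 is 10 semitones, a half step short of the major seventh (11), so this is minor.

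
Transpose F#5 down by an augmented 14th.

Seven letters down from F (plus an octave) reaches G.
An augmented fourteenth spans 24 semitones, so from F#5 the target pitch is Gb3.

Gb3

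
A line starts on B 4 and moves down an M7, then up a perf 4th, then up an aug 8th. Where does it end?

F sharp 5

Down a major seventh from B4: C4 (11 semitones down).
Up a perfect fourth from C4: F4 (5 semitones up).
An augmented octave up from F4 is F#5.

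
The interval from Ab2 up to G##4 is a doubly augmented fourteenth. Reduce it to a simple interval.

Each octave removed subtracts seven from the number: 14 − 7 = 7.
Quality carries through unchanged, so the simple form is a doubly augmented seventh.

AA7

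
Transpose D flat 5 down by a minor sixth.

F 4

The sixth takes the letter from D down to F.
Moving 8 semitones down from Db5 (the size of a minor sixth) reaches F4.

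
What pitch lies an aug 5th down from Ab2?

Dbb2

Five letter names down from A: D.
An augmented fifth is 8 semitones; 8 semitones down from Ab2 gives Dbb2.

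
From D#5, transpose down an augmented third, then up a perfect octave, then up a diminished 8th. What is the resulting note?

Bbb6

An augmented third down from D#5 is Bb4.
A perfect octave up from Bb4 is Bb5.
Bb5 up a diminished octave → Bbb6 (11 semitones).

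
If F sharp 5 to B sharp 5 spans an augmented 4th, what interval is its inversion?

diminished fifth

The rule of nine gives the new number: 9 − 4 = 5, so a fourth becomes a fifth.
The quality also flips — augmented becomes diminished — giving a diminished fifth.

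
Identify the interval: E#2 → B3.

diminished twelfth

E to B spans five letter names (E-F-G-A-B), plus an octave, so the interval is some kind of twelfth.
A perfect twelfth would be 19 semitones; E#2 to B3 is 18, one semitone narrower, so the interval is diminished.
(Equivalently, a compound diminished fifth: a diminished fifth plus an octave.)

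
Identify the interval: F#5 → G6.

minor 9th

F to G spans two letter names (F-G), plus an octave, so the interval is some kind of ninth.
At 13 semitones, F#5→G6 falls one short of a major ninth: minor.
(Equivalently, a compound minor second: a minor second plus an octave.)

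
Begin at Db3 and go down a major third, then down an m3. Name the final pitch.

Gb2

A major third down from Db3 is Bbb2.
Bbb2 down a minor third → Gb2 (3 semitones).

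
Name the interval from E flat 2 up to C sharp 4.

A13

E to C spans six letter names (E-F-G-A-B-C), plus an octave: a thirteenth.
The major thirteenth is 21 semitones; here we have 22, one semitone wider: augmented.
(Equivalently, a compound augmented sixth: an augmented sixth plus an octave.)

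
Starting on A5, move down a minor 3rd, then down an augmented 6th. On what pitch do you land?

Ab4

A5 down a minor third → F#5 (3 semitones).
Down an augmented sixth from F#5: Ab4 (10 semitones down).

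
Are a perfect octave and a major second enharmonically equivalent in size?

A perfect octave spans 12 semitones; a major second spans 2 semitones. They differ by 10.

No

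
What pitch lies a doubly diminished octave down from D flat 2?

D sharp 1

For an octave the letter name doesn't change: still D, an octave down.
A doubly diminished octave is 10 semitones; 10 semitones down from Db2 gives D#1.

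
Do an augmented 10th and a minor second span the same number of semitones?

17 semitones (augmented tenth) vs 1 semitone (minor second): not equal.

No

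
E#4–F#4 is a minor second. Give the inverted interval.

M7

The rule of nine gives the new number: 9 − 2 = 7, so a second becomes a seventh.
Quality inverts too: minor becomes major. That makes the inversion a major seventh.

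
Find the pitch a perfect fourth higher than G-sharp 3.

The fourth takes the letter from G up to C.
A perfect fourth is 5 semitones; 5 semitones up from G#3 gives C#4.

C-sharp 4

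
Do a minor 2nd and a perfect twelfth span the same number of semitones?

A minor second is 1 semitone but a perfect twelfth is 19 semitones — different sizes.

No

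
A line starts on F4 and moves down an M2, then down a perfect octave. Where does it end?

Eb3

A major second down from F4 is Eb4.
A perfect octave down from Eb4 is Eb3.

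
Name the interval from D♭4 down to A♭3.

Descending from Db4 to Ab3 is the same interval as ascending Ab3 to Db4.
A to D spans four letter names (A-B-C-D), so the interval is some kind of fourth.
Counting semitones, Ab3→Db4 is 5, which is the perfect fourth.

P4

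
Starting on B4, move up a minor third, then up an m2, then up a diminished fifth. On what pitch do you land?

Bbb5

Up a minor third from B4: D5 (3 semitones up).
D5 up a minor second → Eb5 (1 semitone).
Eb5 up a diminished fifth → Bbb5 (6 semitones).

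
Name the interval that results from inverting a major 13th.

First reduce the compound major thirteenth to its simple form, a major sixth.
Interval numbers invert to sum to nine: 6 + 3 = 9, so a sixth inverts to a third.
Quality inverts too: major becomes minor. That makes the inversion a minor third.

minor 3rd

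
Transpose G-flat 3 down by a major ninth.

F-flat 2

Counting two letter names plus an octave down from G lands on F.
Moving 14 semitones down from Gb3 (the size of a major ninth) reaches Fb2.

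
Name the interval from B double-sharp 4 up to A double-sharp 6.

minor fourteenth

B to A spans seven letter names (B-C-D-E-F-G-A), plus an octave, so the interval is some kind of fourteenth.
A major fourteenth would be 23 semitones, but B##4 to A##6 is 22 — one semitone narrower, making it a minor fourteenth.
(Equivalently, a compound minor seventh: a minor seventh plus an octave.)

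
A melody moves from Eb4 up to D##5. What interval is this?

doubly augmented 7th

E to D spans seven letter names (E-F-G-A-B-C-D), so the interval is some kind of seventh.
Eb4 to D##5 spans 13 semitones — two semitones wider than the major seventh (11) — giving a doubly augmented seventh.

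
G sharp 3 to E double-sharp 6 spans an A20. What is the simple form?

A6

Take out 2 octaves (14 from the number): 20 − 14 = 6.
That makes an augmented twentieth a compound augmented sixth — 2 octaves plus an augmented sixth.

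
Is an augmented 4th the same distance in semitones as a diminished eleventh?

6 semitones (augmented fourth) vs 16 semitones (diminished eleventh): not equal.

No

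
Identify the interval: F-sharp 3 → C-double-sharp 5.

A12

F to C spans five letter names (F-G-A-B-C), plus an octave: a twelfth.
A perfect twelfth would be 19 semitones; F#3 to C##5 is 20, one semitone wider, so the interval is augmented.
(Equivalently, a compound augmented fifth: an augmented fifth plus an octave.)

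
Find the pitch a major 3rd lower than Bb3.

Three letter names down from B: G.
A major third spans 4 semitones, so from Bb3 the target pitch is Gb3.

Gb3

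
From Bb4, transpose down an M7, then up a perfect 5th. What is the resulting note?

Down a major seventh from Bb4: Cb4 (11 semitones down).
A perfect fifth up from Cb4 is Gb4.

Gb4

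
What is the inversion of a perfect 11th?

P5

First reduce the compound perfect eleventh to its simple form, a perfect fourth.
Interval numbers invert to sum to nine: 4 + 5 = 9, so a fourth inverts to a fifth.
The quality also flips — perfect stays perfect — giving a perfect fifth.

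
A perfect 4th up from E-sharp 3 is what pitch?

Counting four letter names up from E lands on A.
A perfect fourth is 5 semitones; 5 semitones up from E#3 gives A#3.

A-sharp 3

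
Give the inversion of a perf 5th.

P4

The rule of nine gives the new number: 9 − 5 = 4, so a fifth becomes a fourth.
And perfect stays perfect under inversion, so we get a perfect fourth.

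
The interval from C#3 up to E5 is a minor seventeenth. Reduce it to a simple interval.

minor 3rd

Take out 2 octaves (14 from the number): 17 − 14 = 3.
Quality carries through unchanged, so the simple form is a minor third.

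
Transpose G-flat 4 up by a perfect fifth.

D-flat 5

Counting five letter names up from G lands on D.
Moving 7 semitones up from Gb4 (the size of a perfect fifth) reaches Db5.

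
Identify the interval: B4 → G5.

minor sixth

B to G spans six letter names (B-C-D-E-F-G) — that makes it a sixth of some quality.
A major sixth would be 9 semitones, but B4 to G5 is 8 — one semitone narrower, making it a minor sixth.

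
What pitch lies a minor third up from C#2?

E2

Three letter names up from C: E.
A minor third spans 3 semitones, so from C#2 the target pitch is E2.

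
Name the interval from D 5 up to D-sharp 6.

augmented octave

D to D is the same letter name, plus an octave, so the interval is some kind of octave.
D5 to D#6 spans 13 semitones — one semitone wider than the perfect octave (12) — giving an augmented octave.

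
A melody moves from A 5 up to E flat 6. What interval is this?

d5

A to E spans five letter names (A-B-C-D-E) — that makes it a fifth of some quality.
A5 to Eb6 spans 6 semitones — one semitone narrower than the perfect fifth (7) — giving a diminished fifth.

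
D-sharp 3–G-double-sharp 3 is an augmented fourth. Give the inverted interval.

diminished 5th

Inverted interval numbers add to nine, so a fourth pairs with a fifth (4 + 5 = 9).
And augmented becomes diminished under inversion, so we get a diminished fifth.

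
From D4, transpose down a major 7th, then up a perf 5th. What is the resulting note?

Bb3

A major seventh down from D4 is Eb3.
Up a perfect fifth from Eb3: Bb3 (7 semitones up).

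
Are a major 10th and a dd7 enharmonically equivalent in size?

No

16 semitones (major tenth) vs 8 semitones (doubly diminished seventh): not equal.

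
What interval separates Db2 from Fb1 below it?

Descending from Db2 to Fb1 is the same interval as ascending Fb1 to Db2.
F to D spans six letter names (F-G-A-B-C-D) — that makes it a sixth of some quality.
The major sixth spans 9 semitones, and Fb1 to Db2 is exactly 9 semitones — so this is a major sixth.

major 6th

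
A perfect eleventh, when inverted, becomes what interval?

perfect 5th

First reduce the compound perfect eleventh to its simple form, a perfect fourth.
The rule of nine gives the new number: 9 − 4 = 5, so a fourth becomes a fifth.
Quality inverts too: perfect stays perfect. That makes the inversion a perfect fifth.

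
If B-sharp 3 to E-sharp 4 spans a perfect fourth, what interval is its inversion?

P5

Inverted interval numbers add to nine, so a fourth pairs with a fifth (4 + 5 = 9).
And perfect stays perfect under inversion, so we get a perfect fifth.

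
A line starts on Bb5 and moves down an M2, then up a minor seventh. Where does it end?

Gb6

Down a major second from Bb5: Ab5 (2 semitones down).
Ab5 up a minor seventh → Gb6 (10 semitones).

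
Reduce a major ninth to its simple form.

Take out an octave (7 from the number): 9 − 7 = 2.
That makes a major ninth a compound major second — an octave plus a major second.

major second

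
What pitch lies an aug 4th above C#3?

Counting four letter names up from C lands on F.
An augmented fourth is 6 semitones; 6 semitones up from C#3 gives F##3.

F##3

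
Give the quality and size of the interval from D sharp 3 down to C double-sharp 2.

Descending from D#3 to C##2 is the same interval as ascending C##2 to D#3.
C to D spans two letter names (C-D), plus an octave: a ninth.
A major ninth would be 14 semitones, but C##2 to D#3 is 13 — one semitone narrower, making it a minor ninth.
(Equivalently, a compound minor second: a minor second plus an octave.)

minor ninth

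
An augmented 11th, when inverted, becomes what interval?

First reduce the compound augmented eleventh to its simple form, an augmented fourth.
Interval numbers invert to sum to nine: 4 + 5 = 9, so a fourth inverts to a fifth.
The quality also flips — augmented becomes diminished — giving a diminished fifth.

diminished fifth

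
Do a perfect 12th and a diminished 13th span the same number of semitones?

A perfect twelfth = 19 semitones = a diminished thirteenth; enharmonically equal.

Yes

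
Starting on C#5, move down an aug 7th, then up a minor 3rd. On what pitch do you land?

Fb4

C#5 down an augmented seventh → Db4 (12 semitones).
Db4 up a minor third → Fb4 (3 semitones).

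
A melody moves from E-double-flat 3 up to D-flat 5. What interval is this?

E to D spans seven letter names (E-F-G-A-B-C-D), plus an octave: a fourteenth.
Counting semitones, Ebb3→Db5 is 23, which is the major fourteenth.
(Equivalently, a compound major seventh: a major seventh plus an octave.)

major fourteenth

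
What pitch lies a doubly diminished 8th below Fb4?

F#3

The letter stays F (same as the start), shifted an octave down.
Moving 10 semitones down from Fb4 (the size of a doubly diminished octave) reaches F#3.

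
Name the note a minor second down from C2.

B1

Two letter names down from C: B.
Moving 1 semitone down from C2 (the size of a minor second) reaches B1.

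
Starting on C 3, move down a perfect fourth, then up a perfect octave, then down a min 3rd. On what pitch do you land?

E 3

Down a perfect fourth from C3: G2 (5 semitones down).
G2 up a perfect octave → G3 (12 semitones).
Down a minor third from G3: E3 (3 semitones down).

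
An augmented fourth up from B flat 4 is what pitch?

E 5

The fourth takes the letter from B up to E.
An augmented fourth spans 6 semitones, so from Bb4 the target pitch is E5.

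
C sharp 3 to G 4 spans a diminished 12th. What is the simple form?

Take out an octave (7 from the number): 12 − 7 = 5.
Quality carries through unchanged, so the simple form is a diminished fifth.

diminished fifth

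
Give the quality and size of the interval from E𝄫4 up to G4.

A3

E to G spans three letter names (E-F-G), so the interval is some kind of third.
The major third is 4 semitones; here we have 5, one semitone wider: augmented.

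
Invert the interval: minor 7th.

M2

The rule of nine gives the new number: 9 − 7 = 2, so a seventh becomes a second.
Quality inverts too: minor becomes major. That makes the inversion a major second.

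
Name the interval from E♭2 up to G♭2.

E to G spans three letter names (E-F-G): a third.
At 3 semitones, Eb2→Gb2 falls one short of a major third: minor.

m3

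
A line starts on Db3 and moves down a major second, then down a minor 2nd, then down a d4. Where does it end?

F#2

Db3 down a major second → Cb3 (2 semitones).
Down a minor second from Cb3: Bb2 (1 semitone down).
A diminished fourth down from Bb2 is F#2.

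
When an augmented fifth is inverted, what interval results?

Interval numbers invert to sum to nine: 5 + 4 = 9, so a fifth inverts to a fourth.
The quality also flips — augmented becomes diminished — giving a diminished fourth.

diminished fourth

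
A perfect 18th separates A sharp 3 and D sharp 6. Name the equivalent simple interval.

P4

Take out 2 octaves (14 from the number): 18 − 14 = 4.
Quality carries through unchanged, so the simple form is a perfect fourth.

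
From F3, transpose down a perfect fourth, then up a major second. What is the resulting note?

F3 down a perfect fourth → C3 (5 semitones).
A major second up from C3 is D3.

D3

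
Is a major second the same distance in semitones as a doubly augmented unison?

A major second spans 2 semitones, and a doubly augmented unison also spans 2 semitones — they're enharmonic.

Yes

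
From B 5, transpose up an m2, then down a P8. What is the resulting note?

C 5

B5 up a minor second → C6 (1 semitone).
C6 down a perfect octave → C5 (12 semitones).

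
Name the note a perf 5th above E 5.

Counting five letter names up from E lands on B.
A perfect fifth spans 7 semitones, so from E5 the target pitch is B5.

B 5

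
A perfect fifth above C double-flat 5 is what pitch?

Five letter names up from C: G.
Moving 7 semitones up from Cbb5 (the size of a perfect fifth) reaches Gbb5.

G double-flat 5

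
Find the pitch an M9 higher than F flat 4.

G flat 5

Two letters up from F (plus an octave) reaches G.
Moving 14 semitones up from Fb4 (the size of a major ninth) reaches Gb5.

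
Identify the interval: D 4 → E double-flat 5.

diminished 9th

D to E spans two letter names (D-E), plus an octave — that makes it a ninth of some quality.
D4 to Ebb5 spans 12 semitones — two semitones narrower than the major ninth (14) — giving a diminished ninth.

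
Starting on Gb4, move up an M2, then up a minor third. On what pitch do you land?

Gb4 up a major second → Ab4 (2 semitones).
Ab4 up a minor third → Cb5 (3 semitones).

Cb5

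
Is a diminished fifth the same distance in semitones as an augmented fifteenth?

No

A diminished fifth is 6 semitones but an augmented fifteenth is 25 semitones — different sizes.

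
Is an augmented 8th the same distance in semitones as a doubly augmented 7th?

An augmented octave spans 13 semitones, and a doubly augmented seventh also spans 13 semitones — they're enharmonic.

Yes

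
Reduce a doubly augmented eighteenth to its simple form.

AA4

Subtracting seven from the interval number removes an octave: 18 − 14 = 4.
Quality carries through unchanged, so the simple form is a doubly augmented fourth.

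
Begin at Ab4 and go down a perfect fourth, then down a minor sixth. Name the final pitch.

G3

A perfect fourth down from Ab4 is Eb4.
Eb4 down a minor sixth → G3 (8 semitones).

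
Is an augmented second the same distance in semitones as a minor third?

Both span 3 semitones: an augmented second and a minor third are the same chromatic distance.

Yes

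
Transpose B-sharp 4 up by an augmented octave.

For an octave the letter name doesn't change: still B, an octave up.
An augmented octave is 13 semitones; 13 semitones up from B#4 gives B##5.

B-double-sharp 5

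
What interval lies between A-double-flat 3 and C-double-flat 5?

A to C spans three letter names (A-B-C), plus an octave: a tenth.
At 15 semitones, Abb3→Cbb5 falls one short of a major tenth: minor.
(Equivalently, a compound minor third: a minor third plus an octave.)

minor 10th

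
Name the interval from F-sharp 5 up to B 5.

F to B spans four letter names (F-G-A-B), so the interval is some kind of fourth.
Counting semitones, F#5→B5 is 5, which is the perfect fourth.

perfect fourth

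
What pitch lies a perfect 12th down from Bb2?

Eb1

Five letters down from B (plus an octave) reaches E.
A perfect twelfth spans 19 semitones, so from Bb2 the target pitch is Eb1.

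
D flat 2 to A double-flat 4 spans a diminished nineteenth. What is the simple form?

d5

Subtracting seven from the interval number removes an octave: 19 − 14 = 5.
So a diminished nineteenth is 2 octaves plus a diminished fifth. The quality is unchanged.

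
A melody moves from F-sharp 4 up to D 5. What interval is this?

F to D spans six letter names (F-G-A-B-C-D): a sixth.
At 8 semitones, F#4→D5 falls one short of a major sixth: minor.

minor 6th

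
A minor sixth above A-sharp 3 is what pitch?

Counting six letter names up from A lands on F.
A minor sixth spans 8 semitones, so from A#3 the target pitch is F#4.

F-sharp 4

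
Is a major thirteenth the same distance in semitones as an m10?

No

21 semitones (major thirteenth) vs 15 semitones (minor tenth): not equal.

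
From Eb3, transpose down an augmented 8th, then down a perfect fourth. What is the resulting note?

Bbb1

Down an augmented octave from Eb3: Ebb2 (13 semitones down).
Down a perfect fourth from Ebb2: Bbb1 (5 semitones down).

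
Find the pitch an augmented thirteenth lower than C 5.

E-double-flat 3

Six letters down from C (plus an octave) reaches E.
An augmented thirteenth spans 22 semitones, so from C5 the target pitch is Ebb3.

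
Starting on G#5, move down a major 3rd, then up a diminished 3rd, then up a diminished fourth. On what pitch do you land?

A major third down from G#5 is E5.
Up a diminished third from E5: Gb5 (2 semitones up).
Up a diminished fourth from Gb5: Cbb6 (4 semitones up).

Cbb6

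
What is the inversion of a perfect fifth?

P4

Interval numbers invert to sum to nine: 5 + 4 = 9, so a fifth inverts to a fourth.
The quality also flips — perfect stays perfect — giving a perfect fourth.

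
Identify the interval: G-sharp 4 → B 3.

major sixth

Descending from G#4 to B3 is the same interval as ascending B3 to G#4.
B to G spans six letter names (B-C-D-E-F-G): a sixth.
The major sixth spans 9 semitones, and B3 to G#4 is exactly 9 semitones — so this is a major sixth.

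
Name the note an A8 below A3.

Ab2

For an octave the letter name doesn't change: still A, an octave down.
An augmented octave is 13 semitones; 13 semitones down from A3 gives Ab2.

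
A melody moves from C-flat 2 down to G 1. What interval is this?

d4

Descending from Cb2 to G1 is the same interval as ascending G1 to Cb2.
G to C spans four letter names (G-A-B-C) — that makes it a fourth of some quality.
G1 to Cb2 spans 4 semitones — one semitone narrower than the perfect fourth (5) — giving a diminished fourth.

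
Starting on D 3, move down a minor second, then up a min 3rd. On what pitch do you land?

A minor second down from D3 is C#3.
A minor third up from C#3 is E3.

E 3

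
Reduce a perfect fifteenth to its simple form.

Subtracting seven from the interval number removes an octave: 15 − 7 = 8.
Quality carries through unchanged, so the simple form is a perfect octave.

perfect octave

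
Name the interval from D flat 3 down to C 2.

minor ninth

Descending from Db3 to C2 is the same interval as ascending C2 to Db3.
C to D spans two letter names (C-D), plus an octave, so the interval is some kind of ninth.
C2 to Db3 is 13 semitones, a half step short of the major ninth (14), so this is minor.
(Equivalently, a compound minor second: a minor second plus an octave.)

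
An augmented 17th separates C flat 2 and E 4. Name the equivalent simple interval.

augmented third

Subtracting seven from the interval number removes an octave: 17 − 14 = 3.
Quality carries through unchanged, so the simple form is an augmented third.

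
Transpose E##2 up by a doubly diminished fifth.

B2

Counting five letter names up from E lands on B.
A doubly diminished fifth spans 5 semitones, so from E##2 the target pitch is B2.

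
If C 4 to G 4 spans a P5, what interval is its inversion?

perfect 4th

Interval numbers invert to sum to nine: 5 + 4 = 9, so a fifth inverts to a fourth.
And perfect stays perfect under inversion, so we get a perfect fourth.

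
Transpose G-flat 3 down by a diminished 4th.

Counting four letter names down from G lands on D.
A diminished fourth is 4 semitones; 4 semitones down from Gb3 gives D3.

D 3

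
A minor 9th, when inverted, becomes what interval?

M7

First reduce the compound minor ninth to its simple form, a minor second.
Interval numbers invert to sum to nine: 2 + 7 = 9, so a second inverts to a seventh.
Quality inverts too: minor becomes major. That makes the inversion a major seventh.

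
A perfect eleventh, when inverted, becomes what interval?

First reduce the compound perfect eleventh to its simple form, a perfect fourth.
The rule of nine gives the new number: 9 − 4 = 5, so a fourth becomes a fifth.
Quality inverts too: perfect stays perfect. That makes the inversion a perfect fifth.

perfect fifth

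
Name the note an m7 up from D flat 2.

C flat 3

The seventh takes the letter from D up to C.
A minor seventh spans 10 semitones, so from Db2 the target pitch is Cb3.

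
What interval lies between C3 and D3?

major second

C to D spans two letter names (C-D) — that makes it a second of some quality.
The major second spans 2 semitones, and C3 to D3 is exactly 2 semitones — so this is a major second.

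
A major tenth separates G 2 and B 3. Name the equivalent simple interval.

major 3rd

Subtracting seven from the interval number removes an octave: 10 − 7 = 3.
That makes a major tenth a compound major third — an octave plus a major third.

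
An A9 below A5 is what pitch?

Two letters down from A (plus an octave) reaches G.
Moving 15 semitones down from A5 (the size of an augmented ninth) reaches Gb4.

Gb4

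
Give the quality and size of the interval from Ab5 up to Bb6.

major ninth

A to B spans two letter names (A-B), plus an octave: a ninth.
The major ninth spans 14 semitones, and Ab5 to Bb6 is exactly 14 semitones — so this is a major ninth.
(Equivalently, a compound major second: a major second plus an octave.)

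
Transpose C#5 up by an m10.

E6

Three letters up from C (plus an octave) reaches E.
A minor tenth is 15 semitones; 15 semitones up from C#5 gives E6.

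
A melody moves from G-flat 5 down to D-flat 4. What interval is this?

perfect eleventh

Descending from Gb5 to Db4 is the same interval as ascending Db4 to Gb5.
D to G spans four letter names (D-E-F-G), plus an octave, so the interval is some kind of eleventh.
Db4 to Gb5 is 17 semitones, matching the perfect eleventh exactly, so the quality is perfect.
(Equivalently, a compound perfect fourth: a perfect fourth plus an octave.)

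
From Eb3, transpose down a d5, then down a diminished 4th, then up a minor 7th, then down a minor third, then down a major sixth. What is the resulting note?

Down a diminished fifth from Eb3: A2 (6 semitones down).
A2 down a diminished fourth → E#2 (4 semitones).
E#2 up a minor seventh → D#3 (10 semitones).
D#3 down a minor third → B#2 (3 semitones).
B#2 down a major sixth → D#2 (9 semitones).

D#2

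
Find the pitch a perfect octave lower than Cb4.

Cb3

An octave keeps the letter name C, an octave down from C.
A perfect octave is 12 semitones; 12 semitones down from Cb4 gives Cb3.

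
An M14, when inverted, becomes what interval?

m2

First reduce the compound major fourteenth to its simple form, a major seventh.
The rule of nine gives the new number: 9 − 7 = 2, so a seventh becomes a second.
Quality inverts too: major becomes minor. That makes the inversion a minor second.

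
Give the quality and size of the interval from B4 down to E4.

perfect fifth

Descending from B4 to E4 is the same interval as ascending E4 to B4.
E to B spans five letter names (E-F-G-A-B): a fifth.
E4 to B4 is 7 semitones, matching the perfect fifth exactly, so the quality is perfect.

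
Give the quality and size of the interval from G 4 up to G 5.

perfect octave

G to G is the same letter name, plus an octave, so the interval is some kind of octave.
Counting semitones, G4→G5 is 12, which is the perfect octave.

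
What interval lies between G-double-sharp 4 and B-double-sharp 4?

G to B spans three letter names (G-A-B) — that makes it a third of some quality.
The major third spans 4 semitones, and G##4 to B##4 is exactly 4 semitones — so this is a major third.

major third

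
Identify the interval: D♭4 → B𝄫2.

Descending from Db4 to Bbb2 is the same interval as ascending Bbb2 to Db4.
B to D spans three letter names (B-C-D), plus an octave: a tenth.
Bbb2 to Db4 is 16 semitones, matching the major tenth exactly, so the quality is major.
(Equivalently, a compound major third: a major third plus an octave.)

major 10th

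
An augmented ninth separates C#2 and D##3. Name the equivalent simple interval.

Take out an octave (7 from the number): 9 − 7 = 2.
That makes an augmented ninth a compound augmented second — an octave plus an augmented second.

augmented second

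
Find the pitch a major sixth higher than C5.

A5

The sixth takes the letter from C up to A.
A major sixth is 9 semitones; 9 semitones up from C5 gives A5.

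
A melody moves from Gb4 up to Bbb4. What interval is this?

G to B spans three letter names (G-A-B) — that makes it a third of some quality.
Gb4 to Bbb4 is 3 semitones, a half step short of the major third (4), so this is minor.

m3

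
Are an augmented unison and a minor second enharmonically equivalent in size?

An augmented unison spans 1 semitone, and a minor second also spans 1 semitone — they're enharmonic.

Yes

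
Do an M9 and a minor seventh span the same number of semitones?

No

A major ninth is 14 semitones but a minor seventh is 10 semitones — different sizes.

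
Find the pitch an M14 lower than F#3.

G1

Counting seven letter names plus an octave down from F lands on G.
A major fourteenth spans 23 semitones, so from F#3 the target pitch is G1.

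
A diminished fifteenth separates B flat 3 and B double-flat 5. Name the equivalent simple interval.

diminished octave

Subtracting seven from the interval number removes an octave: 15 − 7 = 8.
Quality carries through unchanged, so the simple form is a diminished octave.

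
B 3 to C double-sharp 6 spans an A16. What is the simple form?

augmented second

Subtracting seven from the interval number removes an octave: 16 − 14 = 2.
That makes an augmented sixteenth a compound augmented second — 2 octaves plus an augmented second.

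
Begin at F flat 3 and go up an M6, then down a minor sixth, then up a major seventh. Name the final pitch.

Up a major sixth from Fb3: Db4 (9 semitones up).
Down a minor sixth from Db4: F3 (8 semitones down).
F3 up a major seventh → E4 (11 semitones).

E 4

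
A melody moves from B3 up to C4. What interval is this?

B to C spans two letter names (B-C) — that makes it a second of some quality.
B3 to C4 is 1 semitone, a half step short of the major second (2), so this is minor.

minor second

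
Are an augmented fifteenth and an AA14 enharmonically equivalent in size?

An augmented fifteenth = 25 semitones = a doubly augmented fourteenth; enharmonically equal.

Yes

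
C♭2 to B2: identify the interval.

C to B spans seven letter names (C-D-E-F-G-A-B), so the interval is some kind of seventh.
The major seventh is 11 semitones; here we have 12, one semitone wider: augmented.

augmented seventh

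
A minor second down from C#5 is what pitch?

The second takes the letter from C down to B.
Moving 1 semitone down from C#5 (the size of a minor second) reaches B#4.

B#4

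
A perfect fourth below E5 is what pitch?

The fourth takes the letter from E down to B.
A perfect fourth spans 5 semitones, so from E5 the target pitch is B4.

B4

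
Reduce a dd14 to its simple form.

Take out an octave (7 from the number): 14 − 7 = 7.
So a doubly diminished fourteenth is an octave plus a doubly diminished seventh. The quality is unchanged.

doubly diminished 7th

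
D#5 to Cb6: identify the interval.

D to C spans seven letter names (D-E-F-G-A-B-C), so the interval is some kind of seventh.
D#5 to Cb6 spans 8 semitones — three semitones narrower than the major seventh (11) — giving a doubly diminished seventh.

doubly diminished seventh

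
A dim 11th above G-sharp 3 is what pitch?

C 5

The eleventh's letter: G up four letter names plus an octave → C.
Moving 16 semitones up from G#3 (the size of a diminished eleventh) reaches C5.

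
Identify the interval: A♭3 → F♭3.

major 3rd

Descending from Ab3 to Fb3 is the same interval as ascending Fb3 to Ab3.
F to A spans three letter names (F-G-A): a third.
Fb3 to Ab3 is 4 semitones, matching the major third exactly, so the quality is major.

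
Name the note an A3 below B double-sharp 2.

The third takes the letter from B down to G.
An augmented third spans 5 semitones, so from B##2 the target pitch is G#2.

G sharp 2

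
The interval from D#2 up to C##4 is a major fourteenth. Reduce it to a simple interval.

Subtracting seven from the interval number removes an octave: 14 − 7 = 7.
That makes a major fourteenth a compound major seventh — an octave plus a major seventh.

major seventh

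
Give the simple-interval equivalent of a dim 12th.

Take out an octave (7 from the number): 12 − 7 = 5.
So a diminished twelfth is an octave plus a diminished fifth. The quality is unchanged.

diminished fifth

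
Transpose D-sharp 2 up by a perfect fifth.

Five letter names up from D: A.
Moving 7 semitones up from D#2 (the size of a perfect fifth) reaches A#2.

A-sharp 2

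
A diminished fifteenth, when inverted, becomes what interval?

A1

First reduce the compound diminished fifteenth to its simple form, a diminished octave.
Interval numbers invert to sum to nine: 8 + 1 = 9, so an octave inverts to a unison.
And diminished becomes augmented under inversion, so we get an augmented unison.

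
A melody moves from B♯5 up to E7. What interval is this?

diminished 11th

B to E spans four letter names (B-C-D-E), plus an octave — that makes it an eleventh of some quality.
A perfect eleventh would be 17 semitones; B#5 to E7 is 16, one semitone narrower, so the interval is diminished.
(Equivalently, a compound diminished fourth: a diminished fourth plus an octave.)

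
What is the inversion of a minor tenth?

First reduce the compound minor tenth to its simple form, a minor third.
Inverted interval numbers add to nine, so a third pairs with a sixth (3 + 6 = 9).
Quality inverts too: minor becomes major. That makes the inversion a major sixth.

major sixth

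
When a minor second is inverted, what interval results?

The rule of nine gives the new number: 9 − 2 = 7, so a second becomes a seventh.
The quality also flips — minor becomes major — giving a major seventh.

major seventh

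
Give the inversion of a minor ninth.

First reduce the compound minor ninth to its simple form, a minor second.
Inverted interval numbers add to nine, so a second pairs with a seventh (2 + 7 = 9).
The quality also flips — minor becomes major — giving a major seventh.

major 7th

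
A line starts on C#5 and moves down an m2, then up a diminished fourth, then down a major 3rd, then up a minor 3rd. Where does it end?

Down a minor second from C#5: B#4 (1 semitone down).
Up a diminished fourth from B#4: E5 (4 semitones up).
E5 down a major third → C5 (4 semitones).
Up a minor third from C5: Eb5 (3 semitones up).

Eb5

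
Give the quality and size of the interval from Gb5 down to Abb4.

Descending from Gb5 to Abb4 is the same interval as ascending Abb4 to Gb5.
A to G spans seven letter names (A-B-C-D-E-F-G): a seventh.
Counting semitones, Abb4→Gb5 is 11, which is the major seventh.

major 7th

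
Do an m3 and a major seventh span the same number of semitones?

No

A minor third spans 3 semitones; a major seventh spans 11 semitones. They differ by 8.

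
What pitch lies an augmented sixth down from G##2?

B1

Six letter names down from G: B.
Moving 10 semitones down from G##2 (the size of an augmented sixth) reaches B1.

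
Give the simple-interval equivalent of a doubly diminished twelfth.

dd5

Take out an octave (7 from the number): 12 − 7 = 5.
So a doubly diminished twelfth is an octave plus a doubly diminished fifth. The quality is unchanged.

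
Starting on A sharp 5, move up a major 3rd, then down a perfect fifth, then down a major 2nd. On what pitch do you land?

A#5 up a major third → C##6 (4 semitones).
Down a perfect fifth from C##6: F##5 (7 semitones down).
F##5 down a major second → E#5 (2 semitones).

E sharp 5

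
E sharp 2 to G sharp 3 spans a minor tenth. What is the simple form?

minor 3rd

Each octave removed subtracts seven from the number: 10 − 7 = 3.
So a minor tenth is an octave plus a minor third. The quality is unchanged.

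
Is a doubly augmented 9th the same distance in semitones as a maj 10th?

A doubly augmented ninth = 16 semitones = a major tenth; enharmonically equal.

Yes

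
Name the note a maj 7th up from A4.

G#5

Counting seven letter names up from A lands on G.
A major seventh is 11 semitones; 11 semitones up from A4 gives G#5.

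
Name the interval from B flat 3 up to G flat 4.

B to G spans six letter names (B-C-D-E-F-G): a sixth.
At 8 semitones, Bb3→Gb4 falls one short of a major sixth: minor.

minor 6th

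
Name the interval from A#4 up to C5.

A to C spans three letter names (A-B-C) — that makes it a third of some quality.
A#4 to C5 spans 2 semitones — two semitones narrower than the major third (4) — giving a diminished third.

d3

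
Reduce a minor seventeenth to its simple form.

minor third

Take out 2 octaves (14 from the number): 17 − 14 = 3.
So a minor seventeenth is 2 octaves plus a minor third. The quality is unchanged.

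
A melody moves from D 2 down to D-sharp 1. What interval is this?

Descending from D2 to D#1 is the same interval as ascending D#1 to D2.
D to D is the same letter name, plus an octave, so the interval is some kind of octave.
A perfect octave would be 12 semitones; D#1 to D2 is 11, one semitone narrower, so the interval is diminished.

diminished 8th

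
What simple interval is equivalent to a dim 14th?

diminished seventh

Each octave removed subtracts seven from the number: 14 − 7 = 7.
That makes a diminished fourteenth a compound diminished seventh — an octave plus a diminished seventh.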